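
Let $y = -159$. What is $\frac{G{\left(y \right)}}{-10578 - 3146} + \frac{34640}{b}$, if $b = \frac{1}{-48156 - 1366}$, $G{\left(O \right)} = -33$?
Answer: $- \frac{23542727105887}{13724} \approx -1.7154 \cdot 10^{9}$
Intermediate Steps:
$b = - \frac{1}{49522}$ ($b = \frac{1}{-49522} = - \frac{1}{49522} \approx -2.0193 \cdot 10^{-5}$)
$\frac{G{\left(y \right)}}{-10578 - 3146} + \frac{34640}{b} = - \frac{33}{-10578 - 3146} + \frac{34640}{- \frac{1}{49522}} = - \frac{33}{-10578 - 3146} + 34640 \left(-49522\right) = - \frac{33}{-13724} - 1715442080 = \left(-33\right) \left(- \frac{1}{13724}\right) - 1715442080 = \frac{33}{13724} - 1715442080 = - \frac{23542727105887}{13724}$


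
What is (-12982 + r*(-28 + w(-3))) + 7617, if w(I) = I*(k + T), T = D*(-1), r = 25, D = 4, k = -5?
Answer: -5390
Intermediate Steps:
T = -4 (T = 4*(-1) = -4)
w(I) = -9*I (w(I) = I*(-5 - 4) = I*(-9) = -9*I)
(-12982 + r*(-28 + w(-3))) + 7617 = (-12982 + 25*(-28 - 9*(-3))) + 7617 = (-12982 + 25*(-28 + 27)) + 7617 = (-12982 + 25*(-1)) + 7617 = (-12982 - 25) + 7617 = -13007 + 7617 = -5390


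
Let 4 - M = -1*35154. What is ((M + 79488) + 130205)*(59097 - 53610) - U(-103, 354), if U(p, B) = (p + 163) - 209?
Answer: 1343497586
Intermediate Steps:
M = 35158 (M = 4 - (-1)*35154 = 4 - 1*(-35154) = 4 + 35154 = 35158)
U(p, B) = -46 + p (U(p, B) = (163 + p) - 209 = -46 + p)
((M + 79488) + 130205)*(59097 - 53610) - U(-103, 354) = ((35158 + 79488) + 130205)*(59097 - 53610) - (-46 - 103) = (114646 + 130205)*5487 - 1*(-149) = 244851*5487 + 149 = 1343497437 + 149 = 1343497586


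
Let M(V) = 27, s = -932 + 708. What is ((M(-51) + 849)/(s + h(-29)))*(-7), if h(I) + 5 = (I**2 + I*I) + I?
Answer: -1533/356 ≈ -4.3062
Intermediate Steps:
s = -224
h(I) = -5 + I + 2*I**2 (h(I) = -5 + ((I**2 + I*I) + I) = -5 + ((I**2 + I**2) + I) = -5 + (2*I**2 + I) = -5 + (I + 2*I**2) = -5 + I + 2*I**2)
((M(-51) + 849)/(s + h(-29)))*(-7) = ((27 + 849)/(-224 + (-5 - 29 + 2*(-29)**2)))*(-7) = (876/(-224 + (-5 - 29 + 2*841)))*(-7) = (876/(-224 + (-5 - 29 + 1682)))*(-7) = (876/(-224 + 1648))*(-7) = (876/1424)*(-7) = (876*(1/1424))*(-7) = (219/356)*(-7) = -1533/356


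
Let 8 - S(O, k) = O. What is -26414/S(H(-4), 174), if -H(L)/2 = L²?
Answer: -13207/20 ≈ -660.35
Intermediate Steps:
H(L) = -2*L²
S(O, k) = 8 - O
-26414/S(H(-4), 174) = -26414/(8 - (-2)*(-4)²) = -26414/(8 - (-2)*16) = -26414/(8 - 1*(-32)) = -26414/(8 + 32) = -26414/40 = -26414*1/40 = -13207/20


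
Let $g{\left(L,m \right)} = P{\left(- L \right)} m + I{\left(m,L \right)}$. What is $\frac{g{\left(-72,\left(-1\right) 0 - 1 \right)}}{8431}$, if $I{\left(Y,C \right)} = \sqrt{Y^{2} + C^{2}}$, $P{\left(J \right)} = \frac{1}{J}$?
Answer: $- \frac{1}{607032} + \frac{\sqrt{5185}}{8431} \approx 0.0085391$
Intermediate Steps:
$I{\left(Y,C \right)} = \sqrt{C^{2} + Y^{2}}$
$g{\left(L,m \right)} = \sqrt{L^{2} + m^{2}} - \frac{m}{L}$ ($g{\left(L,m \right)} = \frac{m}{\left(-1\right) L} + \sqrt{L^{2} + m^{2}} = - \frac{1}{L} m + \sqrt{L^{2} + m^{2}} = - \frac{m}{L} + \sqrt{L^{2} + m^{2}} = \sqrt{L^{2} + m^{2}} - \frac{m}{L}$)
$\frac{g{\left(-72,\left(-1\right) 0 - 1 \right)}}{8431} = \frac{\sqrt{\left(-72\right)^{2} + \left(\left(-1\right) 0 - 1\right)^{2}} - \frac{\left(-1\right) 0 - 1}{-72}}{8431} = \left(\sqrt{5184 + \left(0 - 1\right)^{2}} - \left(0 - 1\right) \left(- \frac{1}{72}\right)\right) \frac{1}{8431} = \left(\sqrt{5184 + \left(-1\right)^{2}} - \left(-1\right) \left(- \frac{1}{72}\right)\right) \frac{1}{8431} = \left(\sqrt{5184 + 1} - \frac{1}{72}\right) \frac{1}{8431} = \left(\sqrt{5185} - \frac{1}{72}\right) \frac{1}{8431} = \left(- \frac{1}{72} + \sqrt{5185}\right) \frac{1}{8431} = - \frac{1}{607032} + \frac{\sqrt{5185}}{8431}$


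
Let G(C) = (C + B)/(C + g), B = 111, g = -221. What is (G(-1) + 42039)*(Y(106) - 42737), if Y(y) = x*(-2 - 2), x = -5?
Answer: -66443075486/37 ≈ -1.7958e+9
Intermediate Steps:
Y(y) = 20 (Y(y) = -5*(-2 - 2) = -5*(-4) = 20)
G(C) = (111 + C)/(-221 + C) (G(C) = (C + 111)/(C - 221) = (111 + C)/(-221 + C))
(G(-1) + 42039)*(Y(106) - 42737) = ((111 - 1)/(-221 - 1) + 42039)*(20 - 42737) = (110/(-222) + 42039)*(-42717) = (-1/222*110 + 42039)*(-42717) = (-55/111 + 42039)*(-42717) = (4666274/111)*(-42717) = -66443075486/37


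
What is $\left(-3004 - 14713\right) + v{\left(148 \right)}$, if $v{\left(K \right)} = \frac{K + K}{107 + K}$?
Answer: $- \frac{4517539}{255} \approx -17716.0$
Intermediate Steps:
$v{\left(K \right)} = \frac{2 K}{107 + K}$
$\left(-3004 - 14713\right) + v{\left(148 \right)} = \left(-3004 - 14713\right) + 2 \cdot 148 \frac{1}{107 + 148} = \left(-3004 - 14713\right) + 2 \cdot 148 \cdot \frac{1}{255} = -17717 + 2 \cdot 148 \cdot \frac{1}{255} = -17717 + \frac{296}{255} = - \frac{4517539}{255}$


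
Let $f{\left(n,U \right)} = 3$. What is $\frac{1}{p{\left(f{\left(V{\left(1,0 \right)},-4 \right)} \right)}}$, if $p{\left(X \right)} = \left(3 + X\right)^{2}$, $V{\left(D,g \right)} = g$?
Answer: $\frac{1}{36} \approx 0.027778$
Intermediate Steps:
$\frac{1}{p{\left(f{\left(V{\left(1,0 \right)},-4 \right)} \right)}} = \frac{1}{\left(3 + 3\right)^{2}} = \frac{1}{6^{2}} = \frac{1}{36}$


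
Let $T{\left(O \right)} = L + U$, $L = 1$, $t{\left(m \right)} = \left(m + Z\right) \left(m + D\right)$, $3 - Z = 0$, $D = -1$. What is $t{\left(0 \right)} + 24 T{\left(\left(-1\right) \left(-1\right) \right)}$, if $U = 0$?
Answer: $21$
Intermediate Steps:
$Z = 3$ ($Z = 3 - 0 = 3 + 0 = 3$)
$t{\left(m \right)} = \left(-1 + m\right) \left(3 + m\right)$ ($t{\left(m \right)} = \left(m + 3\right) \left(m - 1\right) = \left(3 + m\right) \left(-1 + m\right) = \left(-1 + m\right) \left(3 + m\right)$)
$T{\left(O \right)} = 1$ ($T{\left(O \right)} = 1 + 0 = 1$)
$t{\left(0 \right)} + 24 T{\left(\left(-1\right) \left(-1\right) \right)} = \left(-3 + 0^{2} + 2 \cdot 0\right) + 24 \cdot 1 = \left(-3 + 0 + 0\right) + 24 = -3 + 24 = 21$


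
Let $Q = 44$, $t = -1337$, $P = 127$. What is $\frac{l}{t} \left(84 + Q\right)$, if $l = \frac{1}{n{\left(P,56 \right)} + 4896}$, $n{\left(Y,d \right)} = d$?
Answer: $- \frac{16}{827603} \approx -1.9333 \cdot 10^{-5}$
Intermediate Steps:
$l = \frac{1}{4952}$ ($l = \frac{1}{56 + 4896} = \frac{1}{4952} \approx 0.00020194$)
$\frac{l}{t} \left(84 + Q\right) = \frac{1}{4952 \left(-1337\right)} \left(84 + 44\right) = \frac{1}{4952} \left(- \frac{1}{1337}\right) 128 = \left(- \frac{1}{6620824}\right) 128 = - \frac{16}{827603}$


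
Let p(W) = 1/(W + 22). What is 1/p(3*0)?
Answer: 22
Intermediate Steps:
p(W) = 1/(22 + W)
1/p(3*0) = 1/(1/(22 + 3*0)) = 1/(1/(22 + 0)) = 1/(1/22) = 22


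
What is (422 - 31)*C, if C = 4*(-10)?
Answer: -15640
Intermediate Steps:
C = -40
(422 - 31)*C = (422 - 31)*(-40) = 391*(-40) = -15640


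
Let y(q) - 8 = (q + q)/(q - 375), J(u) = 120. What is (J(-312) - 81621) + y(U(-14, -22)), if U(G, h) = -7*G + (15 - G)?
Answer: -10105259/124 ≈ -81494.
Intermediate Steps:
U(G, h) = 15 - 8*G
y(q) = 8 + 2*q/(-375 + q) (y(q) = 8 + (q + q)/(q - 375) = 8 + (2*q)/(-375 + q) = 8 + 2*q/(-375 + q))
(J(-312) - 81621) + y(U(-14, -22)) = (120 - 81621) + 10*(-300 + (15 - 8*(-14)))/(-375 + (15 - 8*(-14))) = -81501 + 10*(-300 + (15 + 112))/(-375 + (15 + 112)) = -81501 + 10*(-300 + 127)/(-375 + 127) = -81501 + 10*(-173)/(-248) = -81501 + 10*(-1/248)*(-173) = -81501 + 865/124 = -10105259/124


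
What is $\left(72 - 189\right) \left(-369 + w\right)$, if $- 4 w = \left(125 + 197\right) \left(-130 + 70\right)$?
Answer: $-521937$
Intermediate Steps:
$w = 4830$ ($w = - \frac{\left(125 + 197\right) \left(-130 + 70\right)}{4} = - \frac{322 \left(-60\right)}{4} = \left(- \frac{1}{4}\right) \left(-19320\right) = 4830$)
$\left(72 - 189\right) \left(-369 + w\right) = \left(72 - 189\right) \left(-369 + 4830\right) = \left(-117\right) 4461 = -521937$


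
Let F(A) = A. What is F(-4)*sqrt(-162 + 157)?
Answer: -4*I*sqrt(5) ≈ -8.9443*I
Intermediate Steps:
F(-4)*sqrt(-162 + 157) = -4*sqrt(-162 + 157) = -4*I*sqrt(5)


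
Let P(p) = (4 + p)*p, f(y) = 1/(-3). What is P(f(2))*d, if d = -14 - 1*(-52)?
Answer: -418/9 ≈ -46.444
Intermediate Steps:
f(y) = -⅓
P(p) = p*(4 + p)
d = 38 (d = -14 + 52 = 38)
P(f(2))*d = -(4 - ⅓)/3*38 = -⅓*11/3*38 = -11/9*38 = -418/9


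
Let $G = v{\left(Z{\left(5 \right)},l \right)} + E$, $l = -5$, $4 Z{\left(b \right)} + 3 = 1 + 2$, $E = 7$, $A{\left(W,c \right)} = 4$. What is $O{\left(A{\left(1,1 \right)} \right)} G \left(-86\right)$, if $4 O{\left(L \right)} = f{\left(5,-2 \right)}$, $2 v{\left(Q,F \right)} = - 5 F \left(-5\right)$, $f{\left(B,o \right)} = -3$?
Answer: $- \frac{14319}{4} \approx -3579.8$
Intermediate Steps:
$Z{\left(b \right)} = 0$ ($Z{\left(b \right)} = - \frac{3}{4} + \frac{1 + 2}{4} = - \frac{3}{4} + \frac{1}{4} \cdot 3 = - \frac{3}{4} + \frac{3}{4} = 0$)
$v{\left(Q,F \right)} = \frac{25 F}{2}$ ($v{\left(Q,F \right)} = \frac{- 5 F \left(-5\right)}{2} = \frac{25 F}{2}$)
$O{\left(L \right)} = - \frac{3}{4}$ ($O{\left(L \right)} = \frac{1}{4} \left(-3\right) = - \frac{3}{4}$)
$G = - \frac{111}{2}$ ($G = \frac{25}{2} \left(-5\right) + 7 = - \frac{125}{2} + 7 = - \frac{111}{2} \approx -55.5$)
$O{\left(A{\left(1,1 \right)} \right)} G \left(-86\right) = \left(- \frac{3}{4}\right) \left(- \frac{111}{2}\right) \left(-86\right) = \frac{333}{8} \left(-86\right) = - \frac{14319}{4}$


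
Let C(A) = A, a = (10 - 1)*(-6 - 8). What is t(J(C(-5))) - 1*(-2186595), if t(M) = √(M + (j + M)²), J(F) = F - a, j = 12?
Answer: 2186595 + √17810 ≈ 2.1867e+6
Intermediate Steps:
a = -126 (a = 9*(-14) = -126)
J(F) = 126 + F (J(F) = F - 1*(-126) = F + 126 = 126 + F)
t(M) = √(M + (12 + M)²)
t(J(C(-5))) - 1*(-2186595) = √((126 - 5) + (12 + (126 - 5))²) - 1*(-2186595) = √(121 + (12 + 121)²) + 2186595 = √(121 + 133²) + 2186595 = √(121 + 17689) + 2186595 = √17810 + 2186595 = 2186595 + √17810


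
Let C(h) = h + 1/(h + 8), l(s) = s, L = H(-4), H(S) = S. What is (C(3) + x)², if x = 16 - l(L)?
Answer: 64516/121 ≈ 533.19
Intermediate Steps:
L = -4
C(h) = h + 1/(8 + h)
x = 20 (x = 16 - 1*(-4) = 16 + 4 = 20)
(C(3) + x)² = ((1 + 3² + 8*3)/(8 + 3) + 20)² = ((1 + 9 + 24)/11 + 20)² = ((1/11)*34 + 20)² = (34/11 + 20)² = (254/11)² = 64516/121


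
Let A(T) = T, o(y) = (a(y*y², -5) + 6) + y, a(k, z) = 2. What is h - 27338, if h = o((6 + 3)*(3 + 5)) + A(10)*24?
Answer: -27018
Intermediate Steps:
o(y) = 8 + y (o(y) = (2 + 6) + y = 8 + y)
h = 320 (h = (8 + (6 + 3)*(3 + 5)) + 10*24 = (8 + 9*8) + 240 = (8 + 72) + 240 = 80 + 240 = 320)
h - 27338 = 320 - 27338 = -27018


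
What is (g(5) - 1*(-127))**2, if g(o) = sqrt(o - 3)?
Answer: (127 + sqrt(2))**2 ≈ 16490.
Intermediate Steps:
g(o) = sqrt(-3 + o)
(g(5) - 1*(-127))**2 = (sqrt(-3 + 5) - 1*(-127))**2 = (sqrt(2) + 127)**2 = (127 + sqrt(2))**2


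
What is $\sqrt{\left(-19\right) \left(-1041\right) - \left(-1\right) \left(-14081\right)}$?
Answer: $\sqrt{5698} \approx 75.485$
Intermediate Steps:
$\sqrt{\left(-19\right) \left(-1041\right) - \left(-1\right) \left(-14081\right)} = \sqrt{19779 - 14081} = \sqrt{5698}$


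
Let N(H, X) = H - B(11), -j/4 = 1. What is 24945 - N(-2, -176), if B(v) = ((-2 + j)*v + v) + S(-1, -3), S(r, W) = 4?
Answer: 24896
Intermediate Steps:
j = -4 (j = -4*1 = -4)
B(v) = 4 - 5*v (B(v) = ((-2 - 4)*v + v) + 4 = (-6*v + v) + 4 = -5*v + 4 = 4 - 5*v)
N(H, X) = 51 + H (N(H, X) = H - (4 - 5*11) = H - (4 - 55) = H - 1*(-51) = H + 51 = 51 + H)
24945 - N(-2, -176) = 24945 - (51 - 2) = 24945 - 1*49 = 24945 - 49 = 24896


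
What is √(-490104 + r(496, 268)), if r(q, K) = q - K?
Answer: 2*I*√122469 ≈ 699.91*I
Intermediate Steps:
√(-490104 + r(496, 268)) = √(-490104 + (496 - 1*268)) = √(-490104 + (496 - 268)) = √(-490104 + 228) = √(-489876) = 2*I*√122469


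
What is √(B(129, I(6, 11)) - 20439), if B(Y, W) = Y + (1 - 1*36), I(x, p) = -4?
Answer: I*√20345 ≈ 142.64*I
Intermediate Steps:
B(Y, W) = -35 + Y (B(Y, W) = Y + (1 - 36) = Y - 35 = -35 + Y)
√(B(129, I(6, 11)) - 20439) = √((-35 + 129) - 20439) = √(94 - 20439) = √(-20345) = I*√20345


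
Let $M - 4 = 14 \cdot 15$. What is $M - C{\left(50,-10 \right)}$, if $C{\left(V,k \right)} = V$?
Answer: $164$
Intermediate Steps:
$M = 214$ ($M = 4 + 14 \cdot 15 = 4 + 210 = 214$)
$M - C{\left(50,-10 \right)} = 214 - 50 = 164$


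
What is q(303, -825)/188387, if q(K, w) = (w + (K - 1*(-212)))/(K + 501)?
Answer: -5/2442954 ≈ -2.0467e-6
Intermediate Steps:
q(K, w) = (212 + K + w)/(501 + K) (q(K, w) = (w + (K + 212))/(501 + K) = (w + (212 + K))/(501 + K) = (212 + K + w)/(501 + K))
q(303, -825)/188387 = ((212 + 303 - 825)/(501 + 303))/188387 = (-310/804)*(1/188387) = ((1/804)*(-310))*(1/188387) = -155/402*1/188387 = -5/2442954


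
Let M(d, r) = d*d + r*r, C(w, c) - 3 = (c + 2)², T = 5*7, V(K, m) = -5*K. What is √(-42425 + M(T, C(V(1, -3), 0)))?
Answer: I*√41151 ≈ 202.86*I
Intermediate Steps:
T = 35
C(w, c) = 3 + (2 + c)² (C(w, c) = 3 + (c + 2)² = 3 + (2 + c)²)
M(d, r) = d² + r²
√(-42425 + M(T, C(V(1, -3), 0))) = √(-42425 + (35² + (3 + (2 + 0)²)²)) = √(-42425 + (1225 + (3 + 2²)²)) = √(-42425 + (1225 + (3 + 4)²)) = √(-42425 + (1225 + 7²)) = √(-42425 + (1225 + 49)) = √(-42425 + 1274) = √(-41151) = I*√41151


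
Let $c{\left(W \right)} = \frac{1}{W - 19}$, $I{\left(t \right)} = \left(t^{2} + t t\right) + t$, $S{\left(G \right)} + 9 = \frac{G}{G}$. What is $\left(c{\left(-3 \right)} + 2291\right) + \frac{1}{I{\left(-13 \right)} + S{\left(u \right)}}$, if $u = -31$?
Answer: $\frac{15977139}{6974} \approx 2291.0$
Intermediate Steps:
$S{\left(G \right)} = -8$ ($S{\left(G \right)} = -9 + \frac{G}{G} = -9 + 1 = -8$)
$I{\left(t \right)} = t + 2 t^{2}$ ($I{\left(t \right)} = \left(t^{2} + t^{2}\right) + t = 2 t^{2} + t = t + 2 t^{2}$)
$c{\left(W \right)} = \frac{1}{-19 + W}$
$\left(c{\left(-3 \right)} + 2291\right) + \frac{1}{I{\left(-13 \right)} + S{\left(u \right)}} = \left(\frac{1}{-19 - 3} + 2291\right) + \frac{1}{- 13 \left(1 + 2 \left(-13\right)\right) - 8} = \left(\frac{1}{-22} + 2291\right) + \frac{1}{- 13 \left(1 - 26\right) - 8} = \left(- \frac{1}{22} + 2291\right) + \frac{1}{\left(-13\right) \left(-25\right) - 8} = \frac{50401}{22} + \frac{1}{325 - 8} = \frac{50401}{22} + \frac{1}{317} = \frac{15977139}{6974}$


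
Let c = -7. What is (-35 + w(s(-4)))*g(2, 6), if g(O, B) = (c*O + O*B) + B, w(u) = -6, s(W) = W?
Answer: -164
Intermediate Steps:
g(O, B) = B - 7*O + B*O (g(O, B) = (-7*O + O*B) + B = (-7*O + B*O) + B = B - 7*O + B*O)
(-35 + w(s(-4)))*g(2, 6) = (-35 - 6)*(6 - 7*2 + 6*2) = -41*(6 - 14 + 12) = -41*4 = -164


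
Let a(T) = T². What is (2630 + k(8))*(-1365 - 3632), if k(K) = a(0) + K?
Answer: -13182086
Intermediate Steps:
k(K) = K (k(K) = 0² + K = 0 + K = K)
(2630 + k(8))*(-1365 - 3632) = (2630 + 8)*(-1365 - 3632) = 2638*(-4997) = -13182086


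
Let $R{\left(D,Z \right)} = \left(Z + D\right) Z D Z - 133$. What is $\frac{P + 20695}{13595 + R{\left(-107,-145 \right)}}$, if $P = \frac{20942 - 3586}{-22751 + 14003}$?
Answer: $\frac{22627813}{619939663047} \approx 3.65 \cdot 10^{-5}$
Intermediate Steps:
$P = - \frac{4339}{2187}$ ($P = \frac{17356}{-8748} = 17356 \left(- \frac{1}{8748}\right) = - \frac{4339}{2187} \approx -1.984$)
$R{\left(D,Z \right)} = -133 + D Z^{2} \left(D + Z\right)$ ($R{\left(D,Z \right)} = \left(D + Z\right) Z D Z - 133 = Z \left(D + Z\right) D Z - 133 = D Z \left(D + Z\right) Z - 133 = D Z^{2} \left(D + Z\right) - 133 = -133 + D Z^{2} \left(D + Z\right)$)
$\frac{P + 20695}{13595 + R{\left(-107,-145 \right)}} = \frac{- \frac{4339}{2187} + 20695}{13595 - \left(133 - 326202875 - \left(-107\right)^{2} \left(-145\right)^{2}\right)} = \frac{45255626}{2187 \left(13595 - -566917967\right)} = \frac{45255626}{2187 \left(13595 + \left(-133 + 326202875 + 240715225\right)\right)} = \frac{45255626}{2187 \left(13595 + 566917967\right)} = \frac{45255626}{2187 \cdot 566931562} = \frac{45255626}{2187} \cdot \frac{1}{566931562} = \frac{22627813}{619939663047}$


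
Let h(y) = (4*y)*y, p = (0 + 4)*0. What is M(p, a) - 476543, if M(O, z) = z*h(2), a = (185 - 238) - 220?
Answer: -480911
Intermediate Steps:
p = 0 (p = 4*0 = 0)
h(y) = 4*y**2
a = -273 (a = -53 - 220 = -273)
M(O, z) = 16*z (M(O, z) = z*(4*2**2) = z*(4*4) = z*16 = 16*z)
M(p, a) - 476543 = 16*(-273) - 476543 = -4368 - 476543 = -480911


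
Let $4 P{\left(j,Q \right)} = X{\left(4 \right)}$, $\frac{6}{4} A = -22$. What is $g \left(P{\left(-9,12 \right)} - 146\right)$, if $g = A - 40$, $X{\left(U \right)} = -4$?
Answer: $8036$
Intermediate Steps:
$A = - \frac{44}{3}$ ($A = \frac{2}{3} \left(-22\right) = - \frac{44}{3} \approx -14.667$)
$P{\left(j,Q \right)} = -1$ ($P{\left(j,Q \right)} = \frac{1}{4} \left(-4\right) = -1$)
$g = - \frac{164}{3}$ ($g = - \frac{44}{3} - 40 = - \frac{164}{3} \approx -54.667$)
$g \left(P{\left(-9,12 \right)} - 146\right) = - \frac{164 \left(-1 - 146\right)}{3} = \left(- \frac{164}{3}\right) \left(-147\right) = 8036$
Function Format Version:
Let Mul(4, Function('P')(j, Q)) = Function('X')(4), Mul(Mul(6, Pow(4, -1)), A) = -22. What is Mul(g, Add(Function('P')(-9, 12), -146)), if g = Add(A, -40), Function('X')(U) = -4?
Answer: 8036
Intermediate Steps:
A = Rational(-44, 3) (A = Mul(Rational(2, 3), -22) = Rational(-44, 3) ≈ -14.667)
Function('P')(j, Q) = -1 (Function('P')(j, Q) = Mul(Rational(1, 4), -4) = -1)
g = Rational(-164, 3) (g = Add(Rational(-44, 3), -40) = Rational(-164, 3) ≈ -54.667)
Mul(g, Add(Function('P')(-9, 12), -146)) = Mul(Rational(-164, 3), Add(-1, -146)) = Mul(Rational(-164, 3), -147) = 8036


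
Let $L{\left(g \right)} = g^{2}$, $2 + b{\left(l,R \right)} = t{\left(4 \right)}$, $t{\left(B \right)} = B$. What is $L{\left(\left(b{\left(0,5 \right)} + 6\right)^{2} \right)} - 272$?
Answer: $3824$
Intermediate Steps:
$b{\left(l,R \right)} = 2$ ($b{\left(l,R \right)} = -2 + 4 = 2$)
$L{\left(\left(b{\left(0,5 \right)} + 6\right)^{2} \right)} - 272 = \left(\left(2 + 6\right)^{2}\right)^{2} - 272 = \left(8^{2}\right)^{2} - 272 = 64^{2} - 272 = 4096 - 272 = 3824$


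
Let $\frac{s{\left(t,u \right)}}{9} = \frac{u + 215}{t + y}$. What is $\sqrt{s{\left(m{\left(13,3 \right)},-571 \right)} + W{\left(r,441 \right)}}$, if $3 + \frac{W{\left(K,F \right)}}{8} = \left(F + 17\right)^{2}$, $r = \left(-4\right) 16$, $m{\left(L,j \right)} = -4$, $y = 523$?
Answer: $\frac{2 \sqrt{12555827747}}{173} \approx 1295.4$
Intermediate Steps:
$s{\left(t,u \right)} = \frac{9 \left(215 + u\right)}{523 + t}$ ($s{\left(t,u \right)} = 9 \frac{u + 215}{t + 523} = 9 \frac{215 + u}{523 + t} = \frac{9 \left(215 + u\right)}{523 + t}$)
$r = -64$
$W{\left(K,F \right)} = -24 + 8 \left(17 + F\right)^{2}$ ($W{\left(K,F \right)} = -24 + 8 \left(F + 17\right)^{2} = -24 + 8 \left(17 + F\right)^{2}$)
$\sqrt{s{\left(m{\left(13,3 \right)},-571 \right)} + W{\left(r,441 \right)}} = \sqrt{\frac{9 \left(215 - 571\right)}{523 - 4} - \left(24 - 8 \left(17 + 441\right)^{2}\right)} = \sqrt{9 \cdot \frac{1}{519} \left(-356\right) - \left(24 - 8 \cdot 458^{2}\right)} = \sqrt{9 \cdot \frac{1}{519} \left(-356\right) + \left(-24 + 8 \cdot 209764\right)} = \sqrt{- \frac{1068}{173} + \left(-24 + 1678112\right)} = \sqrt{- \frac{1068}{173} + 1678088} = \sqrt{\frac{290308156}{173}} = \frac{2 \sqrt{12555827747}}{173}$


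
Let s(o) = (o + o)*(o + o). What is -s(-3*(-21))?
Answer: -15876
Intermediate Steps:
s(o) = 4*o² (s(o) = (2*o)*(2*o) = 4*o²)
-s(-3*(-21)) = -4*(-3*(-21))² = -4*63² = -4*3969 = -1*15876 = -15876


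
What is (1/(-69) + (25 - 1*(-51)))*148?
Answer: 775964/69 ≈ 11246.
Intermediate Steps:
(1/(-69) + (25 - 1*(-51)))*148 = (-1/69 + (25 + 51))*148 = (-1/69 + 76)*148 = (5243/69)*148 = 775964/69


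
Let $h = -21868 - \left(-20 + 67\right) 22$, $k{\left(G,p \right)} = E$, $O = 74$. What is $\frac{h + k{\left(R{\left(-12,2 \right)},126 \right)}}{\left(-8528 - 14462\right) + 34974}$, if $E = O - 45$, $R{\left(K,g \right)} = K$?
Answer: $- \frac{22873}{11984} \approx -1.9086$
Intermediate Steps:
$E = 29$ ($E = 74 - 45 = 29$)
$k{\left(G,p \right)} = 29$
$h = -22902$ ($h = -21868 - 47 \cdot 22 = -21868 - 1034 = -22902$)
$\frac{h + k{\left(R{\left(-12,2 \right)},126 \right)}}{\left(-8528 - 14462\right) + 34974} = \frac{-22902 + 29}{\left(-8528 - 14462\right) + 34974} = - \frac{22873}{\left(-8528 - 14462\right) + 34974} = - \frac{22873}{-22990 + 34974} = - \frac{22873}{11984}$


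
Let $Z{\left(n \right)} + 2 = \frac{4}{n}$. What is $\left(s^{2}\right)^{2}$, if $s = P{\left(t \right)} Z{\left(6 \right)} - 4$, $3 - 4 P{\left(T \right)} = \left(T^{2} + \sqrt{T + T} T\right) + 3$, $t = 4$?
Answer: $\frac{28928}{81} + \frac{2048 \sqrt{2}}{9} \approx 678.95$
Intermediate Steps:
$Z{\left(n \right)} = -2 + \frac{4}{n}$
$P{\left(T \right)} = - \frac{T^{2}}{4} - \frac{\sqrt{2} T^{\frac{3}{2}}}{4}$ ($P{\left(T \right)} = \frac{3}{4} - \frac{\left(T^{2} + \sqrt{T + T} T\right) + 3}{4} = \frac{3}{4} - \frac{\left(T^{2} + \sqrt{2 T} T\right) + 3}{4} = \frac{3}{4} - \frac{\left(T^{2} + \sqrt{2} \sqrt{T} T\right) + 3}{4} = \frac{3}{4} - \frac{\left(T^{2} + \sqrt{2} T^{\frac{3}{2}}\right) + 3}{4} = \frac{3}{4} - \frac{3 + T^{2} + \sqrt{2} T^{\frac{3}{2}}}{4} = \frac{3}{4} - \left(\frac{3}{4} + \frac{T^{2}}{4} + \frac{\sqrt{2} T^{\frac{3}{2}}}{4}\right) = - \frac{T^{2}}{4} - \frac{\sqrt{2} T^{\frac{3}{2}}}{4}$)
$s = \frac{4}{3} + \frac{8 \sqrt{2}}{3}$ ($s = \left(- \frac{4^{2}}{4} - \frac{\sqrt{2} \cdot 4^{\frac{3}{2}}}{4}\right) \left(-2 + \frac{4}{6}\right) - 4 = \left(\left(- \frac{1}{4}\right) 16 - \frac{1}{4} \sqrt{2} \cdot 8\right) \left(-2 + 4 \cdot \frac{1}{6}\right) - 4 = \left(-4 - 2 \sqrt{2}\right) \left(-2 + \frac{2}{3}\right) - 4 = \left(-4 - 2 \sqrt{2}\right) \left(- \frac{4}{3}\right) - 4 = \left(\frac{16}{3} + \frac{8 \sqrt{2}}{3}\right) - 4 = \frac{4}{3} + \frac{8 \sqrt{2}}{3} \approx 5.1046$)
$\left(s^{2}\right)^{2} = \left(\left(\frac{4}{3} + \frac{8 \sqrt{2}}{3}\right)^{2}\right)^{2} = \left(\frac{4}{3} + \frac{8 \sqrt{2}}{3}\right)^{4}$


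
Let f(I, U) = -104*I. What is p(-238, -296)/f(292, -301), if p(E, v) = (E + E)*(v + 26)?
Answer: -16065/3796 ≈ -4.2321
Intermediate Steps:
p(E, v) = 2*E*(26 + v) (p(E, v) = (2*E)*(26 + v) = 2*E*(26 + v))
p(-238, -296)/f(292, -301) = (2*(-238)*(26 - 296))/((-104*292)) = (2*(-238)*(-270))/(-30368) = 128520*(-1/30368) = -16065/3796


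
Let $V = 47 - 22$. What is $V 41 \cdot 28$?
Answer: $28700$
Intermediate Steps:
$V = 25$
$V 41 \cdot 28 = 25 \cdot 41 \cdot 28 = 1025 \cdot 28 = 28700$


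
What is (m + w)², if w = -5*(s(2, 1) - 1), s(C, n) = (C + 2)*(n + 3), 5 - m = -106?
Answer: 1296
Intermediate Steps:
m = 111 (m = 5 - 1*(-106) = 5 + 106 = 111)
s(C, n) = (2 + C)*(3 + n)
w = -75 (w = -5*((6 + 2*1 + 3*2 + 2*1) - 1) = -5*((6 + 2 + 6 + 2) - 1) = -5*(16 - 1) = -5*15 = -75)
(m + w)² = (111 - 75)² = 36² = 1296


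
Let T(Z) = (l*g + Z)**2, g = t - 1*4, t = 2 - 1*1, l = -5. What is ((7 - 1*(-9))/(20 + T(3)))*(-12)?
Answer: -24/43 ≈ -0.55814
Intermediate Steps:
t = 1 (t = 2 - 1 = 1)
g = -3 (g = 1 - 1*4 = 1 - 4 = -3)
T(Z) = (15 + Z)**2 (T(Z) = (-5*(-3) + Z)**2 = (15 + Z)**2)
((7 - 1*(-9))/(20 + T(3)))*(-12) = ((7 - 1*(-9))/(20 + (15 + 3)**2))*(-12) = ((7 + 9)/(20 + 18**2))*(-12) = (16/(20 + 324))*(-12) = (16/344)*(-12) = (16*(1/344))*(-12) = (2/43)*(-12) = -24/43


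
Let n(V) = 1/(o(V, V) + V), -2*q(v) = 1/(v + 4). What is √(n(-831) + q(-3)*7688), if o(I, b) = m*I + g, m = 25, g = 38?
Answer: I*√27939791441/2696 ≈ 62.0*I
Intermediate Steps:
q(v) = -1/(2*(4 + v)) (q(v) = -1/(2*(v + 4)) = -1/(2*(4 + v)))
o(I, b) = 38 + 25*I (o(I, b) = 25*I + 38 = 38 + 25*I)
n(V) = 1/(38 + 26*V) (n(V) = 1/((38 + 25*V) + V) = 1/(38 + 26*V))
√(n(-831) + q(-3)*7688) = √(1/(2*(19 + 13*(-831))) - 1/(8 + 2*(-3))*7688) = √(1/(2*(19 - 10803)) - 1/(8 - 6)*7688) = √((½)/(-10784) - 1/2*7688) = √((½)*(-1/10784) - 1*½*7688) = √(-1/21568 - ½*7688) = √(-1/21568 - 3844) = √(-82907393/21568) = I*√27939791441/2696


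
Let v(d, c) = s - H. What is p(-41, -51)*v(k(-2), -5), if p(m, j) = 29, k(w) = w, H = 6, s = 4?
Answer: -58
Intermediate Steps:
v(d, c) = -2 (v(d, c) = 4 - 1*6 = 4 - 6 = -2)
p(-41, -51)*v(k(-2), -5) = 29*(-2) = -58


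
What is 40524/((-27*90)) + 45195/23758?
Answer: -142157557/9621990 ≈ -14.774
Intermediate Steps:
40524/((-27*90)) + 45195/23758 = 40524/(-2430) + 45195*(1/23758) = 40524*(-1/2430) + 45195/23758 = -6754/405 + 45195/23758 = -142157557/9621990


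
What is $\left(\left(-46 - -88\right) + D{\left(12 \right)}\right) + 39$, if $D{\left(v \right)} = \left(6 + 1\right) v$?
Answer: $165$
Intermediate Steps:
$D{\left(v \right)} = 7 v$
$\left(\left(-46 - -88\right) + D{\left(12 \right)}\right) + 39 = \left(\left(-46 - -88\right) + 7 \cdot 12\right) + 39 = \left(\left(-46 + 88\right) + 84\right) + 39 = \left(42 + 84\right) + 39 = 126 + 39 = 165$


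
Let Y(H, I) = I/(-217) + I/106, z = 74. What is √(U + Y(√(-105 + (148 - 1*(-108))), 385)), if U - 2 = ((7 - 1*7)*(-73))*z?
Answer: √41656622/3286 ≈ 1.9641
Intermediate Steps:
Y(H, I) = 111*I/23002 (Y(H, I) = I*(-1/217) + I*(1/106) = -I/217 + I/106 = 111*I/23002)
U = 2 (U = 2 + ((7 - 1*7)*(-73))*74 = 2 + ((7 - 7)*(-73))*74 = 2 + (0*(-73))*74 = 2 + 0*74 = 2 + 0 = 2)
√(U + Y(√(-105 + (148 - 1*(-108))), 385)) = √(2 + (111/23002)*385) = √(2 + 6105/3286) = √(12677/3286) = √41656622/3286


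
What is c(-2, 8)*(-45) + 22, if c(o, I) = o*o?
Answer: -158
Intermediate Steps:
c(o, I) = o²
c(-2, 8)*(-45) + 22 = (-2)²*(-45) + 22 = 4*(-45) + 22 = -180 + 22 = -158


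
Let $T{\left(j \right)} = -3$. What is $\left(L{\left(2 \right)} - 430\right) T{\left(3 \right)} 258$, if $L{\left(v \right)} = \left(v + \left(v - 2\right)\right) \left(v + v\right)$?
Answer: $326628$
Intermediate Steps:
$L{\left(v \right)} = 2 v \left(-2 + 2 v\right)$ ($L{\left(v \right)} = \left(v + \left(-2 + v\right)\right) 2 v = \left(-2 + 2 v\right) 2 v = 2 v \left(-2 + 2 v\right)$)
$\left(L{\left(2 \right)} - 430\right) T{\left(3 \right)} 258 = \left(4 \cdot 2 \left(-1 + 2\right) - 430\right) \left(\left(-3\right) 258\right) = \left(4 \cdot 2 \cdot 1 - 430\right) \left(-774\right) = \left(8 - 430\right) \left(-774\right) = \left(-422\right) \left(-774\right) = 326628$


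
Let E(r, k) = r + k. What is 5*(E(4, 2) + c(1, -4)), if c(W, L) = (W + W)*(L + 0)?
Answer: -10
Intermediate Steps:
c(W, L) = 2*L*W (c(W, L) = (2*W)*L = 2*L*W)
E(r, k) = k + r
5*(E(4, 2) + c(1, -4)) = 5*((2 + 4) + 2*(-4)*1) = 5*(6 - 8) = 5*(-2) = -10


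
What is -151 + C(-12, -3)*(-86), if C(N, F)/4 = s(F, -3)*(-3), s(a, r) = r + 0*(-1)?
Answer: -3247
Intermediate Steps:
s(a, r) = r (s(a, r) = r + 0 = r)
C(N, F) = 36 (C(N, F) = 4*(-3*(-3)) = 4*9 = 36)
-151 + C(-12, -3)*(-86) = -151 + 36*(-86) = -151 - 3096 = -3247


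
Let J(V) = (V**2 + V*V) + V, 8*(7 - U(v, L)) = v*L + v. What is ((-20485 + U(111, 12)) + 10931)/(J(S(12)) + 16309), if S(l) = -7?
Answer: -77819/131200 ≈ -0.59313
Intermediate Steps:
U(v, L) = 7 - v/8 - L*v/8 (U(v, L) = 7 - (v*L + v)/8 = 7 - (L*v + v)/8 = 7 - (v + L*v)/8 = 7 + (-v/8 - L*v/8) = 7 - v/8 - L*v/8)
J(V) = V + 2*V**2 (J(V) = (V**2 + V**2) + V = 2*V**2 + V = V + 2*V**2)
((-20485 + U(111, 12)) + 10931)/(J(S(12)) + 16309) = ((-20485 + (7 - 1/8*111 - 1/8*12*111)) + 10931)/(-7*(1 + 2*(-7)) + 16309) = ((-20485 + (7 - 111/8 - 333/2)) + 10931)/(-7*(1 - 14) + 16309) = ((-20485 - 1387/8) + 10931)/(-7*(-13) + 16309) = (-165267/8 + 10931)/(91 + 16309) = -77819/8/16400 = -77819/8*1/16400 = -77819/131200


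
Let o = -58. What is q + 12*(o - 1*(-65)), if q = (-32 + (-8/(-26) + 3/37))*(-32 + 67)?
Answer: -491771/481 ≈ -1022.4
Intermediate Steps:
q = -532175/481 (q = (-32 + (-8*(-1/26) + 3*(1/37)))*35 = (-32 + (4/13 + 3/37))*35 = (-32 + 187/481)*35 = -15205/481*35 = -532175/481 ≈ -1106.4)
q + 12*(o - 1*(-65)) = -532175/481 + 12*(-58 - 1*(-65)) = -532175/481 + 12*(-58 + 65) = -532175/481 + 12*7 = -532175/481 + 84 = -491771/481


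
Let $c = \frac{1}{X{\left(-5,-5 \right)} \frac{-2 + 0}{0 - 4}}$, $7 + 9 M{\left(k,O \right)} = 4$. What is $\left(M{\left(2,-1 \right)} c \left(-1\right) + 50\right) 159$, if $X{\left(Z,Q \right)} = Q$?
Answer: $\frac{39644}{5} \approx 7928.8$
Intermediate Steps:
$M{\left(k,O \right)} = - \frac{1}{3}$ ($M{\left(k,O \right)} = - \frac{7}{9} + \frac{1}{9} \cdot 4 = - \frac{7}{9} + \frac{4}{9} = - \frac{1}{3}$)
$c = - \frac{2}{5}$ ($c = \frac{1}{\left(-5\right) \frac{-2 + 0}{0 - 4}} = - \frac{1}{5 \left(- \frac{2}{-4}\right)} = - \frac{1}{5 \left(\left(-2\right) \left(- \frac{1}{4}\right)\right)} = - \frac{\frac{1}{\frac{1}{2}}}{5} = \left(- \frac{1}{5}\right) 2 = - \frac{2}{5} \approx -0.4$)
$\left(M{\left(2,-1 \right)} c \left(-1\right) + 50\right) 159 = \left(\left(- \frac{1}{3}\right) \left(- \frac{2}{5}\right) \left(-1\right) + 50\right) 159 = \left(\frac{2}{15} \left(-1\right) + 50\right) 159 = \left(- \frac{2}{15} + 50\right) 159 = \frac{748}{15} \cdot 159 = \frac{39644}{5}$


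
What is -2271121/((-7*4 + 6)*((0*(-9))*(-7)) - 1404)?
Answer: 2271121/1404 ≈ 1617.6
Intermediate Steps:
-2271121/((-7*4 + 6)*((0*(-9))*(-7)) - 1404) = -2271121/((-28 + 6)*(0*(-7)) - 1404) = -2271121/(-22*0 - 1404) = -2271121/(0 - 1404) = -2271121/(-1404) = -2271121*(-1/1404) = 2271121/1404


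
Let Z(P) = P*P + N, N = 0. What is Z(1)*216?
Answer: 216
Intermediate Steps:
Z(P) = P**2 (Z(P) = P*P + 0 = P**2 + 0 = P**2)
Z(1)*216 = 1**2*216 = 1*216 = 216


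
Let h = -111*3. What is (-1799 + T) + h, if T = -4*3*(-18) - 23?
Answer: -1939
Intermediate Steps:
h = -333
T = 193 (T = -12*(-18) - 23 = 216 - 23 = 193)
(-1799 + T) + h = (-1799 + 193) - 333 = -1606 - 333 = -1939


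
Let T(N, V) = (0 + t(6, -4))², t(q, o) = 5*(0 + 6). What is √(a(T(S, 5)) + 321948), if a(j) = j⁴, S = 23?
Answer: 6*√18225008943 ≈ 8.1000e+5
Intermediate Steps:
t(q, o) = 30 (t(q, o) = 5*6 = 30)
T(N, V) = 900 (T(N, V) = (0 + 30)² = 30² = 900)
√(a(T(S, 5)) + 321948) = √(900⁴ + 321948) = √(656100000000 + 321948) = √656100321948 = 6*√18225008943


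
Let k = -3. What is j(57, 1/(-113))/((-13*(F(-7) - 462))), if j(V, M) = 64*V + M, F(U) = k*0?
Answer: 58889/96954 ≈ 0.60739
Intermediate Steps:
F(U) = 0 (F(U) = -3*0 = 0)
j(V, M) = M + 64*V
j(57, 1/(-113))/((-13*(F(-7) - 462))) = (1/(-113) + 64*57)/((-13*(0 - 462))) = (-1/113 + 3648)/((-13*(-462))) = (412223/113)/6006 = (412223/113)*(1/6006) = 58889/96954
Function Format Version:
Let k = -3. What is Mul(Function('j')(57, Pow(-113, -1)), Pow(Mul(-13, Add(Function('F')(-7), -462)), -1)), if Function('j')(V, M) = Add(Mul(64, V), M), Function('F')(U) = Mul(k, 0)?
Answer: Rational(58889, 96954) ≈ 0.60739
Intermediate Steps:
Function('F')(U) = 0 (Function('F')(U) = Mul(-3, 0) = 0)
Function('j')(V, M) = Add(M, Mul(64, V))
Mul(Function('j')(57, Pow(-113, -1)), Pow(Mul(-13, Add(Function('F')(-7), -462)), -1)) = Mul(Add(Pow(-113, -1), Mul(64, 57)), Pow(Mul(-13, Add(0, -462)), -1)) = Mul(Add(Rational(-1, 113), 3648), Pow(Mul(-13, -462), -1)) = Mul(Rational(412223, 113), Pow(6006, -1)) = Mul(Rational(412223, 113), Rational(1, 6006)) = Rational(58889, 96954)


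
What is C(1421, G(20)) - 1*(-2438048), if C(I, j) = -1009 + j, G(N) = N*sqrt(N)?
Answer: 2437039 + 40*sqrt(5) ≈ 2.4371e+6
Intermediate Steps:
G(N) = N**(3/2)
C(1421, G(20)) - 1*(-2438048) = (-1009 + 20**(3/2)) - 1*(-2438048) = (-1009 + 40*sqrt(5)) + 2438048 = 2437039 + 40*sqrt(5)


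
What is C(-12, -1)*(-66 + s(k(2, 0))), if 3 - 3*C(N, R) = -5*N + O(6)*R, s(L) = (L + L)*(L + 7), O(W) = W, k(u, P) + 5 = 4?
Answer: 1326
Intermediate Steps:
k(u, P) = -1 (k(u, P) = -5 + 4 = -1)
s(L) = 2*L*(7 + L) (s(L) = (2*L)*(7 + L) = 2*L*(7 + L))
C(N, R) = 1 - 2*R + 5*N/3 (C(N, R) = 1 - (-5*N + 6*R)/3 = 1 + (-2*R + 5*N/3) = 1 - 2*R + 5*N/3)
C(-12, -1)*(-66 + s(k(2, 0))) = (1 - 2*(-1) + (5/3)*(-12))*(-66 + 2*(-1)*(7 - 1)) = (1 + 2 - 20)*(-66 + 2*(-1)*6) = -17*(-66 - 12) = -17*(-78) = 1326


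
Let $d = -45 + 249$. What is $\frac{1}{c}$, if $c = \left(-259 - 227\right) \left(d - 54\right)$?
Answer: $- \frac{1}{72900} \approx -1.3717 \cdot 10^{-5}$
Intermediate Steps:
$d = 204$
$c = -72900$ ($c = \left(-259 - 227\right) \left(204 - 54\right) = \left(-486\right) 150 = -72900$)
$\frac{1}{c} = \frac{1}{-72900} = - \frac{1}{72900}$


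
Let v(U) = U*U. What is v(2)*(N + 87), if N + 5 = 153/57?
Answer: 6436/19 ≈ 338.74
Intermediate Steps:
v(U) = U²
N = -44/19 (N = -5 + 153/57 = -5 + 153*(1/57) = -5 + 51/19 = -44/19 ≈ -2.3158)
v(2)*(N + 87) = 2²*(-44/19 + 87) = 4*(1609/19) = 6436/19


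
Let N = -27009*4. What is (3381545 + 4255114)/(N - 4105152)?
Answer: -2545553/1404396 ≈ -1.8126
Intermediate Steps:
N = -108036
(3381545 + 4255114)/(N - 4105152) = (3381545 + 4255114)/(-108036 - 4105152) = 7636659/(-4213188) = 7636659*(-1/4213188) = -2545553/1404396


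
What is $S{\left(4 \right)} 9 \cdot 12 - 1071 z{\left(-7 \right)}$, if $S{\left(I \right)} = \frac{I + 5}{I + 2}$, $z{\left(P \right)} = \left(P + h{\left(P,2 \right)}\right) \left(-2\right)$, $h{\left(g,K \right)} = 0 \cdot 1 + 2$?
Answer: $-10548$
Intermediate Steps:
$h{\left(g,K \right)} = 2$ ($h{\left(g,K \right)} = 0 + 2 = 2$)
$z{\left(P \right)} = -4 - 2 P$ ($z{\left(P \right)} = \left(P + 2\right) \left(-2\right) = \left(2 + P\right) \left(-2\right) = -4 - 2 P$)
$S{\left(I \right)} = \frac{5 + I}{2 + I}$
$S{\left(4 \right)} 9 \cdot 12 - 1071 z{\left(-7 \right)} = \frac{5 + 4}{2 + 4} \cdot 9 \cdot 12 - 1071 \left(-4 - -14\right) = \frac{1}{6} \cdot 9 \cdot 9 \cdot 12 - 1071 \left(-4 + 14\right) = \frac{1}{6} \cdot 9 \cdot 9 \cdot 12 - 10710 = \frac{3}{2} \cdot 9 \cdot 12 - 10710 = \frac{27}{2} \cdot 12 - 10710 = 162 - 10710 = -10548$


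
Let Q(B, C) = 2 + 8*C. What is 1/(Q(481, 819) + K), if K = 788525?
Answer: 1/795079 ≈ 1.2577e-6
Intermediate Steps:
1/(Q(481, 819) + K) = 1/((2 + 8*819) + 788525) = 1/((2 + 6552) + 788525) = 1/(6554 + 788525) = 1/795079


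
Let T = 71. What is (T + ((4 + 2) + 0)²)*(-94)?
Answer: -10058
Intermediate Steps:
(T + ((4 + 2) + 0)²)*(-94) = (71 + ((4 + 2) + 0)²)*(-94) = (71 + (6 + 0)²)*(-94) = (71 + 6²)*(-94) = (71 + 36)*(-94) = 107*(-94) = -10058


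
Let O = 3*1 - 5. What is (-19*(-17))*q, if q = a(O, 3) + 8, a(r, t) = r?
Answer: 1938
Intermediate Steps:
O = -2 (O = 3 - 5 = -2)
q = 6 (q = -2 + 8 = 6)
(-19*(-17))*q = -19*(-17)*6 = 323*6 = 1938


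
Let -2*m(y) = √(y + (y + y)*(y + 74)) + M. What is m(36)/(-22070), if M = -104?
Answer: -26/11035 + 3*√221/22070 ≈ -0.00033538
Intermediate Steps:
m(y) = 52 - √(y + 2*y*(74 + y))/2 (m(y) = -(√(y + (y + y)*(y + 74)) - 104)/2 = -(√(y + (2*y)*(74 + y)) - 104)/2 = -(√(y + 2*y*(74 + y)) - 104)/2 = -(-104 + √(y + 2*y*(74 + y)))/2 = 52 - √(y + 2*y*(74 + y))/2)
m(36)/(-22070) = (52 - 6*√(149 + 2*36)/2)/(-22070) = (52 - 6*√(149 + 72)/2)*(-1/22070) = (52 - 6*√221/2)*(-1/22070) = (52 - 3*√221)*(-1/22070) = -26/11035 + 3*√221/22070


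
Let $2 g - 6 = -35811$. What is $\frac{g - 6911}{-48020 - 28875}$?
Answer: $\frac{49627}{153790} \approx 0.32269$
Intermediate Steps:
$g = - \frac{35805}{2}$ ($g = 3 + \frac{1}{2} \left(-35811\right) = 3 - \frac{35811}{2} = - \frac{35805}{2} \approx -17903.0$)
$\frac{g - 6911}{-48020 - 28875} = \frac{- \frac{35805}{2} - 6911}{-48020 - 28875} = - \frac{49627}{2 \left(-76895\right)} = \left(- \frac{49627}{2}\right) \left(- \frac{1}{76895}\right) = \frac{49627}{153790}$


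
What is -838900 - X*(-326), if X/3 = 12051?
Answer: 10946978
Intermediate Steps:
X = 36153 (X = 3*12051 = 36153)
-838900 - X*(-326) = -838900 - 36153*(-326) = -838900 - 1*(-11785878) = -838900 + 11785878 = 10946978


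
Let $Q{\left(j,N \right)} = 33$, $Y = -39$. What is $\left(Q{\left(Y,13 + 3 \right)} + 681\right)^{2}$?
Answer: $509796$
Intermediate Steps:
$\left(Q{\left(Y,13 + 3 \right)} + 681\right)^{2} = \left(33 + 681\right)^{2} = 714^{2} = 509796$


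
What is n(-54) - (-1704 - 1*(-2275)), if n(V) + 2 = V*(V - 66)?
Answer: 5907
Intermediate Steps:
n(V) = -2 + V*(-66 + V) (n(V) = -2 + V*(V - 66) = -2 + V*(-66 + V))
n(-54) - (-1704 - 1*(-2275)) = (-2 + (-54)² - 66*(-54)) - (-1704 - 1*(-2275)) = (-2 + 2916 + 3564) - (-1704 + 2275) = 6478 - 1*571 = 6478 - 571 = 5907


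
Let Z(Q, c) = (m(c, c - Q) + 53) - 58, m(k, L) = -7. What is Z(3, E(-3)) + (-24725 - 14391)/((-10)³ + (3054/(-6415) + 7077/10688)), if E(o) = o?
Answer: 1859321501956/68550762197 ≈ 27.123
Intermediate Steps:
Z(Q, c) = -12 (Z(Q, c) = (-7 + 53) - 58 = 46 - 58 = -12)
Z(3, E(-3)) + (-24725 - 14391)/((-10)³ + (3054/(-6415) + 7077/10688)) = -12 + (-24725 - 14391)/((-10)³ + (3054/(-6415) + 7077/10688)) = -12 - 39116/(-1000 + (3054*(-1/6415) + 7077*(1/10688))) = -12 - 39116/(-1000 + (-3054/6415 + 7077/10688)) = -12 - 39116/(-1000 + 12757803/68563520) = -12 - 39116/(-68550762197/68563520) = -12 - 39116*(-68563520/68550762197) = -12 + 2681930648320/68550762197 = 1859321501956/68550762197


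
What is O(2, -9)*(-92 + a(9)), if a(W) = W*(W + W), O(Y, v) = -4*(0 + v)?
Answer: 2520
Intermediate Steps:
O(Y, v) = -4*v
a(W) = 2*W**2 (a(W) = W*(2*W) = 2*W**2)
O(2, -9)*(-92 + a(9)) = (-4*(-9))*(-92 + 2*9**2) = 36*(-92 + 2*81) = 36*(-92 + 162) = 36*70 = 2520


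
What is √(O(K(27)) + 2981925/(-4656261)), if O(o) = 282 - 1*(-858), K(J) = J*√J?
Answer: 3*√304965298630315/1552087 ≈ 33.754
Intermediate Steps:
K(J) = J^(3/2)
O(o) = 1140 (O(o) = 282 + 858 = 1140)
√(O(K(27)) + 2981925/(-4656261)) = √(1140 + 2981925/(-4656261)) = √(1140 + 2981925*(-1/4656261)) = √(1140 - 993975/1552087) = √(1768385205/1552087) = 3*√304965298630315/1552087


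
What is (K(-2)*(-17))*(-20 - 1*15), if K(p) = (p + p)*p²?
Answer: -9520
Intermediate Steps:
K(p) = 2*p³ (K(p) = (2*p)*p² = 2*p³)
(K(-2)*(-17))*(-20 - 1*15) = ((2*(-2)³)*(-17))*(-20 - 1*15) = ((2*(-8))*(-17))*(-20 - 15) = -16*(-17)*(-35) = 272*(-35) = -9520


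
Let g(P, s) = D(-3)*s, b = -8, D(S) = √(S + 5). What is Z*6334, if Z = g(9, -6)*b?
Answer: 304032*√2 ≈ 4.2997e+5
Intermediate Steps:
D(S) = √(5 + S)
g(P, s) = s*√2 (g(P, s) = √(5 - 3)*s = √2*s = s*√2)
Z = 48*√2 (Z = -6*√2*(-8) = 48*√2 ≈ 67.882)
Z*6334 = (48*√2)*6334 = 304032*√2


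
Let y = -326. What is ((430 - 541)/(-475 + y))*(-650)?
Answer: -24050/267 ≈ -90.075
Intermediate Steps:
((430 - 541)/(-475 + y))*(-650) = ((430 - 541)/(-475 - 326))*(-650) = -111/(-801)*(-650) = -111*(-1/801)*(-650) = (37/267)*(-650) = -24050/267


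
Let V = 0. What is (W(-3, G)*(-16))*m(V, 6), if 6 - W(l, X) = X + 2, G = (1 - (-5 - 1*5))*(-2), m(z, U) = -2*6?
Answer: 4992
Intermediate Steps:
m(z, U) = -12
G = -22 (G = (1 - (-5 - 5))*(-2) = (1 - 1*(-10))*(-2) = (1 + 10)*(-2) = 11*(-2) = -22)
W(l, X) = 4 - X (W(l, X) = 6 - (X + 2) = 6 - (2 + X) = 6 + (-2 - X) = 4 - X)
(W(-3, G)*(-16))*m(V, 6) = ((4 - 1*(-22))*(-16))*(-12) = ((4 + 22)*(-16))*(-12) = (26*(-16))*(-12) = -416*(-12) = 4992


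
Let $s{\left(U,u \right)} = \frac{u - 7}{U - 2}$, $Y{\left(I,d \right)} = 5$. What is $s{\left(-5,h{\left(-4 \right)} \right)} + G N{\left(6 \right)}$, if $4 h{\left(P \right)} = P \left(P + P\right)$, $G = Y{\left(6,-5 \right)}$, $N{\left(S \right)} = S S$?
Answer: $\frac{1259}{7} \approx 179.86$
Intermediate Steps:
$N{\left(S \right)} = S^{2}$
$G = 5$
$h{\left(P \right)} = \frac{P^{2}}{2}$ ($h{\left(P \right)} = \frac{P \left(P + P\right)}{4} = \frac{P 2 P}{4} = \frac{2 P^{2}}{4} = \frac{P^{2}}{2}$)
$s{\left(U,u \right)} = \frac{-7 + u}{-2 + U}$
$s{\left(-5,h{\left(-4 \right)} \right)} + G N{\left(6 \right)} = \frac{-7 + \frac{\left(-4\right)^{2}}{2}}{-2 - 5} + 5 \cdot 6^{2} = \frac{-7 + \frac{1}{2} \cdot 16}{-7} + 5 \cdot 36 = - \frac{-7 + 8}{7} + 180 = \left(- \frac{1}{7}\right) 1 + 180 = - \frac{1}{7} + 180 = \frac{1259}{7}$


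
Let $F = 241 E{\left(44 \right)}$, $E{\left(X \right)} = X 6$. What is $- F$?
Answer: $-63624$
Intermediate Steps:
$E{\left(X \right)} = 6 X$
$F = 63624$ ($F = 241 \cdot 6 \cdot 44 = 241 \cdot 264 = 63624$)
$- F = \left(-1\right) 63624 = -63624$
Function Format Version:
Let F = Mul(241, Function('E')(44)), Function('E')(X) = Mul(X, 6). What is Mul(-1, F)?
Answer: -63624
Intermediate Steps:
Function('E')(X) = Mul(6, X)
F = 63624 (F = Mul(241, Mul(6, 44)) = Mul(241, 264) = 63624)
Mul(-1, F) = Mul(-1, 63624) = -63624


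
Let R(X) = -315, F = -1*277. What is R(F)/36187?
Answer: -315/36187 ≈ -0.0087048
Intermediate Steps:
F = -277
R(F)/36187 = -315/36187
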